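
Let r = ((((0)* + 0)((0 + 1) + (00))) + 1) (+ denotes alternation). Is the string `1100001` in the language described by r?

no

Neither (((0)*+0)((0+1)+(00))) nor 1 matches 1100001.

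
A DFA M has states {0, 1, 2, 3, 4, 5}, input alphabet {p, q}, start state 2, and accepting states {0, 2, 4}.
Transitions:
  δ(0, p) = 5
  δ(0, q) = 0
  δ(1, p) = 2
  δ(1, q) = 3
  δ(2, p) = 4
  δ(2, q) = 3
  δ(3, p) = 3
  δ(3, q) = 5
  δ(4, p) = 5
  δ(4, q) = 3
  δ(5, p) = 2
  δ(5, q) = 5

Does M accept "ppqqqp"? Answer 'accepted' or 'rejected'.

accepted

2 --p--> 4
4 --p--> 5
5 --q--> 5
5 --q--> 5
5 --q--> 5
5 --p--> 2
End in state 2, which is an accepting state.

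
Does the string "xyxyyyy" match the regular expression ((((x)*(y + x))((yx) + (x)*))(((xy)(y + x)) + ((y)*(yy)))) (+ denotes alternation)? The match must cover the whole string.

yes

Split as xyx·yyyy: (((x)*(y+x))((yx)+(x)*)) matches xyx and (((xy)(y+x))+((y)*(yy))) matches yyyy.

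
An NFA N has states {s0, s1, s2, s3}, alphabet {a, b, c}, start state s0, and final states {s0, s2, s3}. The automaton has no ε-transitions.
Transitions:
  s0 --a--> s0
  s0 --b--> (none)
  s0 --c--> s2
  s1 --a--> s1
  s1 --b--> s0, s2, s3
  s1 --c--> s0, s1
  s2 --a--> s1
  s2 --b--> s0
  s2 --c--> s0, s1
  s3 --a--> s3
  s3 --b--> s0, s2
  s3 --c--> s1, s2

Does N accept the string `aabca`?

Start: {s0}
read a: {s0}
read a: {s0}
read b: {}
The reachable set is empty and stays empty for the remaining 2 symbols.
Reachable ∩ accepting = {} — empty.

rejected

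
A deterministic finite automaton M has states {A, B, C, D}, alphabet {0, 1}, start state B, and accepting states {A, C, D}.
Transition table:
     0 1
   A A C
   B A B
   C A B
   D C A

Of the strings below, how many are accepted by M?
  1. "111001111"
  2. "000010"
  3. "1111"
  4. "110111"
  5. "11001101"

2

"111001111": rejected
"000010": accepted
"1111": rejected
"110111": rejected
"11001101": accepted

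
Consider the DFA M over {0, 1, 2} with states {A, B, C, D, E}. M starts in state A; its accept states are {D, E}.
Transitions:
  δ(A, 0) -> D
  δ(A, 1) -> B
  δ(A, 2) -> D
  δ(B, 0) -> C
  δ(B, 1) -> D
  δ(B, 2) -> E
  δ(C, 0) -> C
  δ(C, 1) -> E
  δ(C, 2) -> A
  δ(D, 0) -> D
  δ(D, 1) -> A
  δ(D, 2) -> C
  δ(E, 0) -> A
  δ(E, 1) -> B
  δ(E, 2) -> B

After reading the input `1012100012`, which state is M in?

D

A --1--> B
B --0--> C
C --1--> E
E --2--> B
B --1--> D
D --0--> D
D --0--> D
D --0--> D
D --1--> A
A --2--> D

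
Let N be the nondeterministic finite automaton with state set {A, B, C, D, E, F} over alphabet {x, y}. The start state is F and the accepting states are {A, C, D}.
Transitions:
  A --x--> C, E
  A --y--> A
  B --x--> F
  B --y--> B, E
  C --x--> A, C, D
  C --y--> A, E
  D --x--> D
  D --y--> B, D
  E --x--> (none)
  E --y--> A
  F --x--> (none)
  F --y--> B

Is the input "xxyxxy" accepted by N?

rejected

Start: {F}
read x: {}
The reachable set is empty and stays empty for the remaining 5 symbols.
Reachable ∩ accepting = {} — empty.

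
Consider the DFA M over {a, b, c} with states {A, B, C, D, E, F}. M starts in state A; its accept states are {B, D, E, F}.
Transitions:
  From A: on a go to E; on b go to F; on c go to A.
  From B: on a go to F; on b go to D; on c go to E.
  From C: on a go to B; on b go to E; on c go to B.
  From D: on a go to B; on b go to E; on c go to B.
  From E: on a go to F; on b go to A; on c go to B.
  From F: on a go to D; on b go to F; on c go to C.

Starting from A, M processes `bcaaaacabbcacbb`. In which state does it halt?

A --b--> F
F --c--> C
C --a--> B
B --a--> F
F --a--> D
D --a--> B
B --c--> E
E --a--> F
F --b--> F
F --b--> F
F --c--> C
C --a--> B
B --c--> E
E --b--> A
A --b--> F

F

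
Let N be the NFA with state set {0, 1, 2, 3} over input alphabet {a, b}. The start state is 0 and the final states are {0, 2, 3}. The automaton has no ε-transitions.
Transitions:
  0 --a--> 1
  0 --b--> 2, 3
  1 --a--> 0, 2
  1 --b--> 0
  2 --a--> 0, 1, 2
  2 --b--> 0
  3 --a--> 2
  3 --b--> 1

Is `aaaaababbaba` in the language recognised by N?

Start: {0}
read a: {1}
read a: {0, 2}
read a: {0, 1, 2}
read a: {0, 1, 2}
read a: {0, 1, 2}
read b: {0, 2, 3}
read a: {0, 1, 2}
read b: {0, 2, 3}
read b: {0, 1, 2, 3}
read a: {0, 1, 2}
read b: {0, 2, 3}
read a: {0, 1, 2}
Reachable ∩ accepting = {0, 2} — nonempty.

accepted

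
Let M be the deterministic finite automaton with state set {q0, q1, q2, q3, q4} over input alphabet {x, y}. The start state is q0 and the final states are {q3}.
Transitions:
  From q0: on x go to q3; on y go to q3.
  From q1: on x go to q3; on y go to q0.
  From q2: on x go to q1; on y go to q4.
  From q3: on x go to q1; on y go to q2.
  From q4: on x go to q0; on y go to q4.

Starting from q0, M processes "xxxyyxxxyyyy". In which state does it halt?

q0 --x--> q3
q3 --x--> q1
q1 --x--> q3
q3 --y--> q2
q2 --y--> q4
q4 --x--> q0
q0 --x--> q3
q3 --x--> q1
q1 --y--> q0
q0 --y--> q3
q3 --y--> q2
q2 --y--> q4

q4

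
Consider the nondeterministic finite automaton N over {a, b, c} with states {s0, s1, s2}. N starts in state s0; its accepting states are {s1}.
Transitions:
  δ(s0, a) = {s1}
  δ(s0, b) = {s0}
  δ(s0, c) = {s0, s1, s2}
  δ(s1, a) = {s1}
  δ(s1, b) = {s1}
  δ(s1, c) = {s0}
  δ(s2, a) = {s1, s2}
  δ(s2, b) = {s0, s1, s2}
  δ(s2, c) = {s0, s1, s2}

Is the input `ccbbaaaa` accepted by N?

accepted

Start: {s0}
read c: {s0, s1, s2}
read c: {s0, s1, s2}
read b: {s0, s1, s2}
read b: {s0, s1, s2}
read a: {s1, s2}
read a: {s1, s2}
read a: {s1, s2}
read a: {s1, s2}
Reachable ∩ accepting = {s1} — nonempty.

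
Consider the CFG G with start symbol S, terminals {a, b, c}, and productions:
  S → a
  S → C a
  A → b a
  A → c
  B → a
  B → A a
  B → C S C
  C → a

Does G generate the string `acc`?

no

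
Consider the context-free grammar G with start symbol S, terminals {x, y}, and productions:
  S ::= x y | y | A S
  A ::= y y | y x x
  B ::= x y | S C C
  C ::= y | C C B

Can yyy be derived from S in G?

S ⇒ AS ⇒ yyS ⇒ yyy

yes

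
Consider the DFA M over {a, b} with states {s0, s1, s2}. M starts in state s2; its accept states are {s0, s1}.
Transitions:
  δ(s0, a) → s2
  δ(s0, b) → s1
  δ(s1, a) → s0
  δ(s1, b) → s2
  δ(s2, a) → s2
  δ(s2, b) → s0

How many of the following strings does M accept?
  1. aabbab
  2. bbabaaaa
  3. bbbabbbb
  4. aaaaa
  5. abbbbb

3

aabbab: accepted
bbabaaaa: rejected
bbbabbbb: accepted
aaaaa: rejected
abbbbb: accepted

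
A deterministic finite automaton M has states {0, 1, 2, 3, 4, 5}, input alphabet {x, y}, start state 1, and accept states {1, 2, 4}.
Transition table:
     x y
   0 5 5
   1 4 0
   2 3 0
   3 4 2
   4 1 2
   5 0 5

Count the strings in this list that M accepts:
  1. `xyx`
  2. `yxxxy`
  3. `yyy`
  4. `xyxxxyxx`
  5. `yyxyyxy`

`xyx`: rejected
`yxxxy`: rejected
`yyy`: rejected
`xyxxxyxx`: rejected
`yyxyyxy`: rejected

0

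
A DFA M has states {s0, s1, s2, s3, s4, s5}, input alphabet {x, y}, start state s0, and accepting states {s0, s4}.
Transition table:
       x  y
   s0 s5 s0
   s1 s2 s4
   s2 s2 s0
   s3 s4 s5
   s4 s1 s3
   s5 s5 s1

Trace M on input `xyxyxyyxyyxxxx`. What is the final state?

s2

s0 --x--> s5
s5 --y--> s1
s1 --x--> s2
s2 --y--> s0
s0 --x--> s5
s5 --y--> s1
s1 --y--> s4
s4 --x--> s1
s1 --y--> s4
s4 --y--> s3
s3 --x--> s4
s4 --x--> s1
s1 --x--> s2
s2 --x--> s2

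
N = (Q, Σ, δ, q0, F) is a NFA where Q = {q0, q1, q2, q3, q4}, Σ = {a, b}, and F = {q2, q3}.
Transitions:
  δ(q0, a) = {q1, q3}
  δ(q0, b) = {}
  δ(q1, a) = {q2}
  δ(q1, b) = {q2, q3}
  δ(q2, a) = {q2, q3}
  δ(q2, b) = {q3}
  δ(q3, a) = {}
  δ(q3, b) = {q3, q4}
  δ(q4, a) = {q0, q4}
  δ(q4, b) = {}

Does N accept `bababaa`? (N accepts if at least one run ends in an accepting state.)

Start: {q0}
read b: {}
The reachable set is empty and stays empty for the remaining 6 symbols.
Reachable ∩ accepting = {} — empty.

rejected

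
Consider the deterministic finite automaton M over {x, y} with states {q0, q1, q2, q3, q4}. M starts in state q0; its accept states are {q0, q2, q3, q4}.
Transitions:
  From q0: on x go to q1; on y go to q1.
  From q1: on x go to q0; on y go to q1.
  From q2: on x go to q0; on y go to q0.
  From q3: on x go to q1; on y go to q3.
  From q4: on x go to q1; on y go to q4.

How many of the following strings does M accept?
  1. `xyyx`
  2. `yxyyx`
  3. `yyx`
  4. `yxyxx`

`xyyx`: accepted
`yxyyx`: accepted
`yyx`: accepted
`yxyxx`: rejected

3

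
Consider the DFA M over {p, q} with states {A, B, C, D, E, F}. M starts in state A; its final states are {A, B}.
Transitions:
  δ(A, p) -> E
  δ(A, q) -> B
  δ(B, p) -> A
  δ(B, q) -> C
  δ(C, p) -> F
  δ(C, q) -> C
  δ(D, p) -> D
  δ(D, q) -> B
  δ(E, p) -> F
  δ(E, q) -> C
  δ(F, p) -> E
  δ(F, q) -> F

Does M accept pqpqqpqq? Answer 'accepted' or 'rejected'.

rejected

A --p--> E
E --q--> C
C --p--> F
F --q--> F
F --q--> F
F --p--> E
E --q--> C
C --q--> C
End in state C, which is not an accepting state.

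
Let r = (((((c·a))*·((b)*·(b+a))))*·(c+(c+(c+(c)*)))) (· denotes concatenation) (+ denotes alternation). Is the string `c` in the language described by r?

Split as ε·c: ((((c·a))*·((b)*·(b+a))))* matches ε and (c+(c+(c+(c)*))) matches c.

yes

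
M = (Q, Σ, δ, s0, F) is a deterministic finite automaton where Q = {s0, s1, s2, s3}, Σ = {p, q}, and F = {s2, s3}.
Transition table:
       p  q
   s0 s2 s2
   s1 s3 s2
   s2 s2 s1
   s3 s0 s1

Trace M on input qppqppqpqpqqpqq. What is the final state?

s2

s0 --q--> s2
s2 --p--> s2
s2 --p--> s2
s2 --q--> s1
s1 --p--> s3
s3 --p--> s0
s0 --q--> s2
s2 --p--> s2
s2 --q--> s1
s1 --p--> s3
s3 --q--> s1
s1 --q--> s2
s2 --p--> s2
s2 --q--> s1
s1 --q--> s2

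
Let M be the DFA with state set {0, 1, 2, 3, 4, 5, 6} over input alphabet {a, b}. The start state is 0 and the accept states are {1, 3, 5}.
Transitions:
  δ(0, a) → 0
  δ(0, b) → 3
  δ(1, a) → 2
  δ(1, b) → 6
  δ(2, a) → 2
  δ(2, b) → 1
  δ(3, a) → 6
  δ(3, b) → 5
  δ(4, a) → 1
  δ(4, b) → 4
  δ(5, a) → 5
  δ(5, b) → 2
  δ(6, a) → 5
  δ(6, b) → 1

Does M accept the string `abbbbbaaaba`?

rejected

0 --a--> 0
0 --b--> 3
3 --b--> 5
5 --b--> 2
2 --b--> 1
1 --b--> 6
6 --a--> 5
5 --a--> 5
5 --a--> 5
5 --b--> 2
2 --a--> 2
End in state 2, which is not an accepting state.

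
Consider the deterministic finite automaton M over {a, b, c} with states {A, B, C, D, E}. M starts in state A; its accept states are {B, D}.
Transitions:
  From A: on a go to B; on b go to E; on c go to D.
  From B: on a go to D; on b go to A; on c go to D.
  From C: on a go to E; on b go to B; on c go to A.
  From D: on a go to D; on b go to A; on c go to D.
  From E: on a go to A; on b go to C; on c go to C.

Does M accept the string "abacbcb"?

rejected

A --a--> B
B --b--> A
A --a--> B
B --c--> D
D --b--> A
A --c--> D
D --b--> A
End in state A, which is not an accepting state.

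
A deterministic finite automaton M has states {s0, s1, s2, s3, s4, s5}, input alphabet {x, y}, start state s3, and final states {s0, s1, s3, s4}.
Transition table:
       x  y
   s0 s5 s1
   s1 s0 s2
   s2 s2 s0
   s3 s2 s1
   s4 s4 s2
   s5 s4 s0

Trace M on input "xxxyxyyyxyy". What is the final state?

s3 --x--> s2
s2 --x--> s2
s2 --x--> s2
s2 --y--> s0
s0 --x--> s5
s5 --y--> s0
s0 --y--> s1
s1 --y--> s2
s2 --x--> s2
s2 --y--> s0
s0 --y--> s1

s1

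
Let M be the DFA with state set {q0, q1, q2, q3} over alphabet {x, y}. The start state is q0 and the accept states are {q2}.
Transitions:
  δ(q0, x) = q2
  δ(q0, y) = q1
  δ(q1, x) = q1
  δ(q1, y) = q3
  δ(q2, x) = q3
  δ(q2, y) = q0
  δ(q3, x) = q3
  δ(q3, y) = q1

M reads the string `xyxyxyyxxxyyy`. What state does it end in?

q3

q0 --x--> q2
q2 --y--> q0
q0 --x--> q2
q2 --y--> q0
q0 --x--> q2
q2 --y--> q0
q0 --y--> q1
q1 --x--> q1
q1 --x--> q1
q1 --x--> q1
q1 --y--> q3
q3 --y--> q1
q1 --y--> q3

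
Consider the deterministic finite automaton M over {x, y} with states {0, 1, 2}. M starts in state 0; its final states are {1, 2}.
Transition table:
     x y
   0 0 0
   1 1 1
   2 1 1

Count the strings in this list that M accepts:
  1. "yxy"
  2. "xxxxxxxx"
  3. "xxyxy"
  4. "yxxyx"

0

"yxy": rejected
"xxxxxxxx": rejected
"xxyxy": rejected
"yxxyx": rejected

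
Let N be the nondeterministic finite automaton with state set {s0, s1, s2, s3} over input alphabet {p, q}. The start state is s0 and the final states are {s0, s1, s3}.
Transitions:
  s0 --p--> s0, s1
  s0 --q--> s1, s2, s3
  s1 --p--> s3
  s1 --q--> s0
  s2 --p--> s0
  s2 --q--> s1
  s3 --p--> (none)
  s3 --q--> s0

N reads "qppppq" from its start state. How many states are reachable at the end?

4

Start: {s0}
read q: {s1, s2, s3}
read p: {s0, s3}
read p: {s0, s1}
read p: {s0, s1, s3}
read p: {s0, s1, s3}
read q: {s0, s1, s2, s3}
Final reachable set {s0, s1, s2, s3} has 4 states.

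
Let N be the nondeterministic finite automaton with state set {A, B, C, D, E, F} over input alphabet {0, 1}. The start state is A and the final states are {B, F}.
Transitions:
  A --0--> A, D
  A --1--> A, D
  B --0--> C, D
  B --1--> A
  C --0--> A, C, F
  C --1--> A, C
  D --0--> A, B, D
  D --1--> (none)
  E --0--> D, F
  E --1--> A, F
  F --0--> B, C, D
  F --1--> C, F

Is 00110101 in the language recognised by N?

rejected

Start: {A}
read 0: {A, D}
read 0: {A, B, D}
read 1: {A, D}
read 1: {A, D}
read 0: {A, B, D}
read 1: {A, D}
read 0: {A, B, D}
read 1: {A, D}
Reachable ∩ accepting = {} — empty.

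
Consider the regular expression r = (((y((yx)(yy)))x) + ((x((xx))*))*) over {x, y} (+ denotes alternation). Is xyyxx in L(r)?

no

Neither ((y((yx)(yy)))x) nor ((x((xx))*))* matches xyyxx.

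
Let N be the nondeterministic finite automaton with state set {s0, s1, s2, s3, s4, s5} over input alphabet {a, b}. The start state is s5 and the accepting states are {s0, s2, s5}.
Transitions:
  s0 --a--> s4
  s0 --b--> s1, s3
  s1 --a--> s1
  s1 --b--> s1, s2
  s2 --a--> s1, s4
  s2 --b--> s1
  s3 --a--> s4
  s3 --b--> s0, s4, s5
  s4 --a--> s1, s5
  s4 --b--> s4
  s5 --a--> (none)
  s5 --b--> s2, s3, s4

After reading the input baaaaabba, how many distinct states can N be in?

Start: {s5}
read b: {s2, s3, s4}
read a: {s1, s4, s5}
read a: {s1, s5}
read a: {s1}
read a: {s1}
read a: {s1}
read b: {s1, s2}
read b: {s1, s2}
read a: {s1, s4}
Final reachable set {s1, s4} has 2 states.

2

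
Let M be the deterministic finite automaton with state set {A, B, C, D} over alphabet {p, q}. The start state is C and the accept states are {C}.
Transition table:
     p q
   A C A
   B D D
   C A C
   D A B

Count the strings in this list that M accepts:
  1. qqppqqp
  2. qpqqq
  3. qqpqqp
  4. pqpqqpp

2

qqppqqp: rejected
qpqqq: rejected
qqpqqp: accepted
pqpqqpp: accepted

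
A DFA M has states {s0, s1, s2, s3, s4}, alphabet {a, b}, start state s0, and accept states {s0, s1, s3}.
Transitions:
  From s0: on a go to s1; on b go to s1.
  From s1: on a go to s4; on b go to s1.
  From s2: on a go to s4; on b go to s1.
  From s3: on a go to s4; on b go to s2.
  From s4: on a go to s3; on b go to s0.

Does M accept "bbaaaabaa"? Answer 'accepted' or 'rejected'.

accepted

s0 --b--> s1
s1 --b--> s1
s1 --a--> s4
s4 --a--> s3
s3 --a--> s4
s4 --a--> s3
s3 --b--> s2
s2 --a--> s4
s4 --a--> s3
End in state s3, which is an accepting state.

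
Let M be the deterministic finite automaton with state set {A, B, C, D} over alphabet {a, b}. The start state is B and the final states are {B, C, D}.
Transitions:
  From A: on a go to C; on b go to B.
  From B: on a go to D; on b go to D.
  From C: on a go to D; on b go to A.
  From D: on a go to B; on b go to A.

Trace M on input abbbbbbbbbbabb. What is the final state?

B --a--> D
D --b--> A
A --b--> B
B --b--> D
D --b--> A
A --b--> B
B --b--> D
D --b--> A
A --b--> B
B --b--> D
D --b--> A
A --a--> C
C --b--> A
A --b--> B

B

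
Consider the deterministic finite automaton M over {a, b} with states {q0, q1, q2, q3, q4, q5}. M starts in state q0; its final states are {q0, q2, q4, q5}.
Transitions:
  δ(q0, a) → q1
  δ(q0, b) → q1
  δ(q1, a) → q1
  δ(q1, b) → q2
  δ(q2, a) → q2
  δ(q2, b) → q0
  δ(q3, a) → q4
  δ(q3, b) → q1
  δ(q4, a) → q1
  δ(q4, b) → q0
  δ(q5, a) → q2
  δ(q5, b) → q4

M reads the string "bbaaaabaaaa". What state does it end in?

q0 --b--> q1
q1 --b--> q2
q2 --a--> q2
q2 --a--> q2
q2 --a--> q2
q2 --a--> q2
q2 --b--> q0
q0 --a--> q1
q1 --a--> q1
q1 --a--> q1
q1 --a--> q1

q1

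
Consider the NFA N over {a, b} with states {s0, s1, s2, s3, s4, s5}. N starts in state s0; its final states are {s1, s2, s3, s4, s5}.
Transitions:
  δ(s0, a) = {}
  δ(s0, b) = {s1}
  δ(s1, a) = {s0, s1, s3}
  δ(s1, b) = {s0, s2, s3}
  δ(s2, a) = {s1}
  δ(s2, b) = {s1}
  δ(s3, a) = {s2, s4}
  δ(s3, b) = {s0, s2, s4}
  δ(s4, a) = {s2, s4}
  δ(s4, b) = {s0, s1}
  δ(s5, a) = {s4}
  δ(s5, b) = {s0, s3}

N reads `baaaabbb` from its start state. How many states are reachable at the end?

Start: {s0}
read b: {s1}
read a: {s0, s1, s3}
read a: {s0, s1, s2, s3, s4}
read a: {s0, s1, s2, s3, s4}
read a: {s0, s1, s2, s3, s4}
read b: {s0, s1, s2, s3, s4}
read b: {s0, s1, s2, s3, s4}
read b: {s0, s1, s2, s3, s4}
Final reachable set {s0, s1, s2, s3, s4} has 5 states.

5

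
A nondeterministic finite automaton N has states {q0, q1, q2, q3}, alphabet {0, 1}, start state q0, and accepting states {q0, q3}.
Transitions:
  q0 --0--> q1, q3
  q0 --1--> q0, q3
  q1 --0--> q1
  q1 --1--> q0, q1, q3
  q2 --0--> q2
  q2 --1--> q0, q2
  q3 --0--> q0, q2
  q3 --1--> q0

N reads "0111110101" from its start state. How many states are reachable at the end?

4

Start: {q0}
read 0: {q1, q3}
read 1: {q0, q1, q3}
read 1: {q0, q1, q3}
read 1: {q0, q1, q3}
read 1: {q0, q1, q3}
read 1: {q0, q1, q3}
read 0: {q0, q1, q2, q3}
read 1: {q0, q1, q2, q3}
read 0: {q0, q1, q2, q3}
read 1: {q0, q1, q2, q3}
Final reachable set {q0, q1, q2, q3} has 4 states.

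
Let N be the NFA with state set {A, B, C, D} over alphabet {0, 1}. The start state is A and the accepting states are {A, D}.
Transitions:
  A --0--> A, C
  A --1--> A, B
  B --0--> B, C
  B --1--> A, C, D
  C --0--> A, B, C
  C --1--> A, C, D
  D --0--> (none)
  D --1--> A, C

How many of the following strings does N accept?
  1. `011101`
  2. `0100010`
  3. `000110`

`011101`: accepted
`0100010`: accepted
`000110`: accepted

3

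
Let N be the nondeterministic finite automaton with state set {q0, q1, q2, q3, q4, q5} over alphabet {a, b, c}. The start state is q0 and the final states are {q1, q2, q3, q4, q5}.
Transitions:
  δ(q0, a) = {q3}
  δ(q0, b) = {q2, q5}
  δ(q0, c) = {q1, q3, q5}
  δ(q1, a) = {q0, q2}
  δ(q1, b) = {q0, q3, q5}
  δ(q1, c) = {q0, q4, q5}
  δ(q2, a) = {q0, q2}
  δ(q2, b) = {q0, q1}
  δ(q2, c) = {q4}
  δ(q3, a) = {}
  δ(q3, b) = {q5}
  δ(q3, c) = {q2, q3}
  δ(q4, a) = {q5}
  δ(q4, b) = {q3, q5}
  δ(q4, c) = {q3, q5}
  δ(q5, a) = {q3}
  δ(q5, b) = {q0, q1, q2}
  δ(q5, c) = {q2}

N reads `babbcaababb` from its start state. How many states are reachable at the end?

5

Start: {q0}
read b: {q2, q5}
read a: {q0, q2, q3}
read b: {q0, q1, q2, q5}
read b: {q0, q1, q2, q3, q5}
read c: {q0, q1, q2, q3, q4, q5}
read a: {q0, q2, q3, q5}
read a: {q0, q2, q3}
read b: {q0, q1, q2, q5}
read a: {q0, q2, q3}
read b: {q0, q1, q2, q5}
read b: {q0, q1, q2, q3, q5}
Final reachable set {q0, q1, q2, q3, q5} has 5 states.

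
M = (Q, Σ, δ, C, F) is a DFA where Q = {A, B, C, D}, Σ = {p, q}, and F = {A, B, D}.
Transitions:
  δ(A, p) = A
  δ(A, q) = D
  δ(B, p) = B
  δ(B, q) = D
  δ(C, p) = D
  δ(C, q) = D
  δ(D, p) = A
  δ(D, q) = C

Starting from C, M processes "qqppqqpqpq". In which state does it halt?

C

C --q--> D
D --q--> C
C --p--> D
D --p--> A
A --q--> D
D --q--> C
C --p--> D
D --q--> C
C --p--> D
D --q--> C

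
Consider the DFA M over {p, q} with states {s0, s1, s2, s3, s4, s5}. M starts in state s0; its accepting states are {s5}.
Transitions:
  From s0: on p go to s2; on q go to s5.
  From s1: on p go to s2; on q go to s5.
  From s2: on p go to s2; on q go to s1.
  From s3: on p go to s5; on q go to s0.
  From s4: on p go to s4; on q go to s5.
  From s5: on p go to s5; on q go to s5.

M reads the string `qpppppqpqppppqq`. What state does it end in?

s0 --q--> s5
s5 --p--> s5
s5 --p--> s5
s5 --p--> s5
s5 --p--> s5
s5 --p--> s5
s5 --q--> s5
s5 --p--> s5
s5 --q--> s5
s5 --p--> s5
s5 --p--> s5
s5 --p--> s5
s5 --p--> s5
s5 --q--> s5
s5 --q--> s5

s5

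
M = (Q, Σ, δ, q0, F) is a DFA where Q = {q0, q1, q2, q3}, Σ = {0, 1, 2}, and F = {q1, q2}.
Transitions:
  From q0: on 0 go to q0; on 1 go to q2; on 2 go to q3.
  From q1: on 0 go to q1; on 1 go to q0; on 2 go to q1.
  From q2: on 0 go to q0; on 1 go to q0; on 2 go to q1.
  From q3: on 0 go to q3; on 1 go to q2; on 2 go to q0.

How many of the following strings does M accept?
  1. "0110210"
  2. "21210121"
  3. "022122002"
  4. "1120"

"0110210": rejected
"21210121": rejected
"022122002": accepted
"1120": rejected

1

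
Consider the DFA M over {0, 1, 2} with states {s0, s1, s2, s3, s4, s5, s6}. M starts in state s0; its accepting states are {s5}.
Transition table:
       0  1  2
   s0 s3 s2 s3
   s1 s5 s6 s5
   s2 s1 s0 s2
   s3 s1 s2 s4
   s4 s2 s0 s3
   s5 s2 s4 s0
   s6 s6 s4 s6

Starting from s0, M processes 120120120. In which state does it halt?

s0 --1--> s2
s2 --2--> s2
s2 --0--> s1
s1 --1--> s6
s6 --2--> s6
s6 --0--> s6
s6 --1--> s4
s4 --2--> s3
s3 --0--> s1

s1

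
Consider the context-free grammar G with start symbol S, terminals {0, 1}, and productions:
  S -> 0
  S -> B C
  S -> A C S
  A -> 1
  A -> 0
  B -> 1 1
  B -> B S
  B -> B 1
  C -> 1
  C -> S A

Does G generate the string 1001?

no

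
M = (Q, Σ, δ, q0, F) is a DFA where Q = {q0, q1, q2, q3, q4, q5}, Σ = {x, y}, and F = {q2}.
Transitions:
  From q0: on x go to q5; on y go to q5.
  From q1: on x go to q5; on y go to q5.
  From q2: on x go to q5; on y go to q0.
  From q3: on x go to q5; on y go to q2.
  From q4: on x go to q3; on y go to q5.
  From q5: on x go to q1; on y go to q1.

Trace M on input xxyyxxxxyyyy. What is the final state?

q0 --x--> q5
q5 --x--> q1
q1 --y--> q5
q5 --y--> q1
q1 --x--> q5
q5 --x--> q1
q1 --x--> q5
q5 --x--> q1
q1 --y--> q5
q5 --y--> q1
q1 --y--> q5
q5 --y--> q1

q1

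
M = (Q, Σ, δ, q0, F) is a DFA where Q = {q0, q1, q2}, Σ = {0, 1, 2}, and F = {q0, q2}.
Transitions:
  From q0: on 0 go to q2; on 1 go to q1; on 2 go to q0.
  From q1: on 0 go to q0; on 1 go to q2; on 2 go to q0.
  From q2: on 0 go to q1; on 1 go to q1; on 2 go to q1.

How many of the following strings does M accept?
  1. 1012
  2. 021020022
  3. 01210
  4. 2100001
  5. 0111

3

1012: accepted
021020022: accepted
01210: accepted
2100001: rejected
0111: rejected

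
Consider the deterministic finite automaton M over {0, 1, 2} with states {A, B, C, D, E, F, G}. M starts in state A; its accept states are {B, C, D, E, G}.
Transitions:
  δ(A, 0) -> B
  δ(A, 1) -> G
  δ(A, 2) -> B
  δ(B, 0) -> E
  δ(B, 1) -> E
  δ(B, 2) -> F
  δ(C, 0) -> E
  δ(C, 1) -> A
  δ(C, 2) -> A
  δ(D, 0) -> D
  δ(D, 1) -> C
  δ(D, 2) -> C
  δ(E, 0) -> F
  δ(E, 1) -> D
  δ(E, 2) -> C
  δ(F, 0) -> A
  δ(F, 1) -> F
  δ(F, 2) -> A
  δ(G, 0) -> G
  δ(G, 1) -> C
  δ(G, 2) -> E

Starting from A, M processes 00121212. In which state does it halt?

C

A --0--> B
B --0--> E
E --1--> D
D --2--> C
C --1--> A
A --2--> B
B --1--> E
E --2--> C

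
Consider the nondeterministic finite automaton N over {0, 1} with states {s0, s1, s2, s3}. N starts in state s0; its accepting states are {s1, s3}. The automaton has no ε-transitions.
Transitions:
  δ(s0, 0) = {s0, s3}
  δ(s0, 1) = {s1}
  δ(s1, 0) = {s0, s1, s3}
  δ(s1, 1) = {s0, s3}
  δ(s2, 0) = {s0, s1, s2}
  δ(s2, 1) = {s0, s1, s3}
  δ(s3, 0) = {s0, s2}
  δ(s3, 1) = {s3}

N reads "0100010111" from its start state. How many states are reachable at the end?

Start: {s0}
read 0: {s0, s3}
read 1: {s1, s3}
read 0: {s0, s1, s2, s3}
read 0: {s0, s1, s2, s3}
read 0: {s0, s1, s2, s3}
read 1: {s0, s1, s3}
read 0: {s0, s1, s2, s3}
read 1: {s0, s1, s3}
read 1: {s0, s1, s3}
read 1: {s0, s1, s3}
Final reachable set {s0, s1, s3} has 3 states.

3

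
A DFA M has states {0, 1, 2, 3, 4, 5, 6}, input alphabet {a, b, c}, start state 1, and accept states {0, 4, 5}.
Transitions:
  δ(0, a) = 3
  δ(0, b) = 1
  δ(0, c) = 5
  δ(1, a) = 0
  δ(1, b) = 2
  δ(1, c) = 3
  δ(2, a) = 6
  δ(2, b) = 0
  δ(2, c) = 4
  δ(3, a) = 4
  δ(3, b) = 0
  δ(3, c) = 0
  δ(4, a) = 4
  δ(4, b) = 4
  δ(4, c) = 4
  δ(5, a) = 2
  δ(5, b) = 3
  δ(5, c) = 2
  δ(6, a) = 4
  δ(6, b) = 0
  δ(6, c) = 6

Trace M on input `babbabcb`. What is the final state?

0

1 --b--> 2
2 --a--> 6
6 --b--> 0
0 --b--> 1
1 --a--> 0
0 --b--> 1
1 --c--> 3
3 --b--> 0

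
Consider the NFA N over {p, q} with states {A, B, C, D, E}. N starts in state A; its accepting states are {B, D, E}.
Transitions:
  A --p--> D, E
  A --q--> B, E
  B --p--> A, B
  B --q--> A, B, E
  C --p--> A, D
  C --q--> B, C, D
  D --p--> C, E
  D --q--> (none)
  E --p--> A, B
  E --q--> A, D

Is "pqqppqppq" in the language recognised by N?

accepted

Start: {A}
read p: {D, E}
read q: {A, D}
read q: {B, E}
read p: {A, B}
read p: {A, B, D, E}
read q: {A, B, D, E}
read p: {A, B, C, D, E}
read p: {A, B, C, D, E}
read q: {A, B, C, D, E}
Reachable ∩ accepting = {B, D, E} — nonempty.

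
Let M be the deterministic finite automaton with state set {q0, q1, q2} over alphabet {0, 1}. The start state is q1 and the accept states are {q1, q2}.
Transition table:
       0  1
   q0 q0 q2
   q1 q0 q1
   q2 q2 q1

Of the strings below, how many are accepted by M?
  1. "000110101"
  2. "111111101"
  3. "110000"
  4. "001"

"000110101": accepted
"111111101": accepted
"110000": rejected
"001": accepted

3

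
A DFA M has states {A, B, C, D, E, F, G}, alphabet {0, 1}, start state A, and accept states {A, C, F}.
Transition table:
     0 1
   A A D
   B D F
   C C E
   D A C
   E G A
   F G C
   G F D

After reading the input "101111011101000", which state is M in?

A --1--> D
D --0--> A
A --1--> D
D --1--> C
C --1--> E
E --1--> A
A --0--> A
A --1--> D
D --1--> C
C --1--> E
E --0--> G
G --1--> D
D --0--> A
A --0--> A
A --0--> A

A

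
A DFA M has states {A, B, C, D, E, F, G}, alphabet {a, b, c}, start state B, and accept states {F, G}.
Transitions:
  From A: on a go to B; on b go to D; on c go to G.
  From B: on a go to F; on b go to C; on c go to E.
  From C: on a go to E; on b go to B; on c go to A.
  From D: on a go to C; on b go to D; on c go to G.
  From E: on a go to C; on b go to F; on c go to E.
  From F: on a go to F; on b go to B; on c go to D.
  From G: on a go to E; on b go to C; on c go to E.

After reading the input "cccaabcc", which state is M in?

B --c--> E
E --c--> E
E --c--> E
E --a--> C
C --a--> E
E --b--> F
F --c--> D
D --c--> G

G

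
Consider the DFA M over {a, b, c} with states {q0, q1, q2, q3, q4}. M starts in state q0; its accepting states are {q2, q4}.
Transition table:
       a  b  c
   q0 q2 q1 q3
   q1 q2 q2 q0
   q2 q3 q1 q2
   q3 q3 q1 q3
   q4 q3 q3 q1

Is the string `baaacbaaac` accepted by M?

rejected

q0 --b--> q1
q1 --a--> q2
q2 --a--> q3
q3 --a--> q3
q3 --c--> q3
q3 --b--> q1
q1 --a--> q2
q2 --a--> q3
q3 --a--> q3
q3 --c--> q3
End in state q3, which is not an accepting state.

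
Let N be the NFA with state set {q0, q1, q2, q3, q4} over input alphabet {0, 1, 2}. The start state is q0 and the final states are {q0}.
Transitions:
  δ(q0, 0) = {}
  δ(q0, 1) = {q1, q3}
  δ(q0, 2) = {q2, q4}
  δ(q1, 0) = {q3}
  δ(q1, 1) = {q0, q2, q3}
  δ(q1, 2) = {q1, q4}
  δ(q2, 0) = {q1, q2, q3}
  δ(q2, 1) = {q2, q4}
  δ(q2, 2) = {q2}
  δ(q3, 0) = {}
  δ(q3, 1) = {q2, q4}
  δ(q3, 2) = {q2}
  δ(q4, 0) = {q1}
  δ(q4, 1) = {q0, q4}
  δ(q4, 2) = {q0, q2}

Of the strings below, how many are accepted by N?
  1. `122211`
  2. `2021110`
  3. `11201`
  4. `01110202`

`122211`: accepted
`2021110`: rejected
`11201`: accepted
`01110202`: rejected

2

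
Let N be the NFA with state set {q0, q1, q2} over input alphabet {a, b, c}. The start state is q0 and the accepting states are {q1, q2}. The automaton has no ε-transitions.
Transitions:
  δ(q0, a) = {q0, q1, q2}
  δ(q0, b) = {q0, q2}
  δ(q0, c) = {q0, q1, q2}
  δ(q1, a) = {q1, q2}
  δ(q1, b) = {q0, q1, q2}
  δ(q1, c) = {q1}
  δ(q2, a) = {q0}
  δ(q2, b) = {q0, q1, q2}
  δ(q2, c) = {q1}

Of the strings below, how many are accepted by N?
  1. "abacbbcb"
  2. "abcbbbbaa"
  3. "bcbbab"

"abacbbcb": accepted
"abcbbbbaa": accepted
"bcbbab": accepted

3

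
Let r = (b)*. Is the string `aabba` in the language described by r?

no

aabba cannot be split into zero or more pieces each matching b.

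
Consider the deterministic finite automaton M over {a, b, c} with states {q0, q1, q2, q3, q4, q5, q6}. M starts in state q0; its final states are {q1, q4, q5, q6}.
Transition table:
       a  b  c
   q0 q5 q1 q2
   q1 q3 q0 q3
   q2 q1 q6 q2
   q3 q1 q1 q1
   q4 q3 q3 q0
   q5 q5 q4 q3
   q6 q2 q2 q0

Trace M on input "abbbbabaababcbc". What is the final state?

q3

q0 --a--> q5
q5 --b--> q4
q4 --b--> q3
q3 --b--> q1
q1 --b--> q0
q0 --a--> q5
q5 --b--> q4
q4 --a--> q3
q3 --a--> q1
q1 --b--> q0
q0 --a--> q5
q5 --b--> q4
q4 --c--> q0
q0 --b--> q1
q1 --c--> q3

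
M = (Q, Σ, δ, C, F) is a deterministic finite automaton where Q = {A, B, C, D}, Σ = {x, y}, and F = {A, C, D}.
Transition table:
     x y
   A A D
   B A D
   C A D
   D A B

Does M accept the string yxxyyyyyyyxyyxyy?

rejected

C --y--> D
D --x--> A
A --x--> A
A --y--> D
D --y--> B
B --y--> D
D --y--> B
B --y--> D
D --y--> B
B --y--> D
D --x--> A
A --y--> D
D --y--> B
B --x--> A
A --y--> D
D --y--> B
End in state B, which is not an accepting state.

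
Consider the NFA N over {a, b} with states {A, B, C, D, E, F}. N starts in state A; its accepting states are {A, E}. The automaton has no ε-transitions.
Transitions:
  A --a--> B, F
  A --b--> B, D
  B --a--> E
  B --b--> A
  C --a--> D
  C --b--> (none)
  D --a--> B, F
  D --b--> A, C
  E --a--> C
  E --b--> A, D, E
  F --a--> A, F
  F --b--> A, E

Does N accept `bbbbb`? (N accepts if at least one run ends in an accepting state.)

rejected

Start: {A}
read b: {B, D}
read b: {A, C}
read b: {B, D}
read b: {A, C}
read b: {B, D}
Reachable ∩ accepting = {} — empty.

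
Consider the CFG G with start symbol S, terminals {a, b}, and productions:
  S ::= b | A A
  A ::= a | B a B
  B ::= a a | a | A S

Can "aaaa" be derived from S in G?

S ⇒ AA ⇒ aA ⇒ aBaB ⇒ aaaB ⇒ aaaa

yes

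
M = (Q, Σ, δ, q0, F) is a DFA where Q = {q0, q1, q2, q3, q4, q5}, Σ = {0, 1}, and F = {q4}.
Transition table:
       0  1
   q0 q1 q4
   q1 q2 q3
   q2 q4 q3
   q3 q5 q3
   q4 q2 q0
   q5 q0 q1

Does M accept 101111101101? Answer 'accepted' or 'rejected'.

rejected

q0 --1--> q4
q4 --0--> q2
q2 --1--> q3
q3 --1--> q3
q3 --1--> q3
q3 --1--> q3
q3 --1--> q3
q3 --0--> q5
q5 --1--> q1
q1 --1--> q3
q3 --0--> q5
q5 --1--> q1
End in state q1, which is not an accepting state.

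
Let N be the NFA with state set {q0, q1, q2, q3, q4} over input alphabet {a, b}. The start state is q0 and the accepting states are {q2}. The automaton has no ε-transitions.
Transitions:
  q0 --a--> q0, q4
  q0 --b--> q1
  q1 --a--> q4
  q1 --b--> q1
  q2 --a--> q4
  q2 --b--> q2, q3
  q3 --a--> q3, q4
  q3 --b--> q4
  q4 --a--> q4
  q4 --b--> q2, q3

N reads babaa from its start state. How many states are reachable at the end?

Start: {q0}
read b: {q1}
read a: {q4}
read b: {q2, q3}
read a: {q3, q4}
read a: {q3, q4}
Final reachable set {q3, q4} has 2 states.

2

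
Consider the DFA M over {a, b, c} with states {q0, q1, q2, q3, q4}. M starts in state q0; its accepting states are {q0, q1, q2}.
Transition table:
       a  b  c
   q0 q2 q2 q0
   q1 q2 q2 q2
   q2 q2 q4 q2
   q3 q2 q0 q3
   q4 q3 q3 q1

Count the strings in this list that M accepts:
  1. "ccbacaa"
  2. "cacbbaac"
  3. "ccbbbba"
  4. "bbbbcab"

"ccbacaa": accepted
"cacbbaac": accepted
"ccbbbba": accepted
"bbbbcab": rejected

3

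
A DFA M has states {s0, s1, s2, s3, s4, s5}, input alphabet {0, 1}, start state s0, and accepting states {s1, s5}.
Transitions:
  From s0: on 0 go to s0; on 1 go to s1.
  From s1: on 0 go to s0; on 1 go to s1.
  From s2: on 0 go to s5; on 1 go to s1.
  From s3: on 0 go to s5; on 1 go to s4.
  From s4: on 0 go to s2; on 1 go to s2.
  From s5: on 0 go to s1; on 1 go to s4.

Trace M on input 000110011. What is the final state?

s0 --0--> s0
s0 --0--> s0
s0 --0--> s0
s0 --1--> s1
s1 --1--> s1
s1 --0--> s0
s0 --0--> s0
s0 --1--> s1
s1 --1--> s1

s1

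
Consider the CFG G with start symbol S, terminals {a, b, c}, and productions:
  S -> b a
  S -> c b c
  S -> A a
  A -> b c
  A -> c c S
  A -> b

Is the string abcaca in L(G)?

no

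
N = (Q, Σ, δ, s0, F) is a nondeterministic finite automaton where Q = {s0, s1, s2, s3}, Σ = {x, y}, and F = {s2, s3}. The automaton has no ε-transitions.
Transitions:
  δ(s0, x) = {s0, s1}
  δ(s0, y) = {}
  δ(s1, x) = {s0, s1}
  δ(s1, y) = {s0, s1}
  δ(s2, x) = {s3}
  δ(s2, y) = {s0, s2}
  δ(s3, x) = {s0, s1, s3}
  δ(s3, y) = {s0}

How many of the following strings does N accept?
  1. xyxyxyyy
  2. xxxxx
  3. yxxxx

0

xyxyxyyy: rejected
xxxxx: rejected
yxxxx: rejected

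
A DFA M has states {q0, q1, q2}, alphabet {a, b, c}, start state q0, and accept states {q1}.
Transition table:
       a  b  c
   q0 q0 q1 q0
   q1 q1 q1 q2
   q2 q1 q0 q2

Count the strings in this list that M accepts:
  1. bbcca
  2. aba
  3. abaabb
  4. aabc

bbcca: accepted
aba: accepted
abaabb: accepted
aabc: rejected

3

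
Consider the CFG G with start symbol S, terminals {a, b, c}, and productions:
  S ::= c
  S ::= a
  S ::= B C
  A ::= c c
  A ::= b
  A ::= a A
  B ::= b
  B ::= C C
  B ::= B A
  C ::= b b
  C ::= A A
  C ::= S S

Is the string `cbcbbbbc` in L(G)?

no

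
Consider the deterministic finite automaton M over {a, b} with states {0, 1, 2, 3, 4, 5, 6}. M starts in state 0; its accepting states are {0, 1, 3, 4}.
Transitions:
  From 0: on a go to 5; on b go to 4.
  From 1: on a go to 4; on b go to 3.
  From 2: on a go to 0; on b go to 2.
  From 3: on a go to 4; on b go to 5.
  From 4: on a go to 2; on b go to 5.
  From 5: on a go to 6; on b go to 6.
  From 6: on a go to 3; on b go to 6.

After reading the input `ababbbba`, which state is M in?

0 --a--> 5
5 --b--> 6
6 --a--> 3
3 --b--> 5
5 --b--> 6
6 --b--> 6
6 --b--> 6
6 --a--> 3

3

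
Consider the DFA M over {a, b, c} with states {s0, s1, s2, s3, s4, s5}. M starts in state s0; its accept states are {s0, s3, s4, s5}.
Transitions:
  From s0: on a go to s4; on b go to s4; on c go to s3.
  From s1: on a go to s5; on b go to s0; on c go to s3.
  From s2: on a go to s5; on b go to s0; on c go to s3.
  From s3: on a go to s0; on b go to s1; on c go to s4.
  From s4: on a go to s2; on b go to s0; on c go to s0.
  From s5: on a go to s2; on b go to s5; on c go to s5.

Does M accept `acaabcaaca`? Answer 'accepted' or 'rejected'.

accepted

s0 --a--> s4
s4 --c--> s0
s0 --a--> s4
s4 --a--> s2
s2 --b--> s0
s0 --c--> s3
s3 --a--> s0
s0 --a--> s4
s4 --c--> s0
s0 --a--> s4
End in state s4, which is an accepting state.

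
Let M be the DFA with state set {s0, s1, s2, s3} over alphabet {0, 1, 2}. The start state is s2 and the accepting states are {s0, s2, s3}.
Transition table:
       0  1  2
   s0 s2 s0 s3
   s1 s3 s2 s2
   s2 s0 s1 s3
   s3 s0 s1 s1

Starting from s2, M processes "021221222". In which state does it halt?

s1

s2 --0--> s0
s0 --2--> s3
s3 --1--> s1
s1 --2--> s2
s2 --2--> s3
s3 --1--> s1
s1 --2--> s2
s2 --2--> s3
s3 --2--> s1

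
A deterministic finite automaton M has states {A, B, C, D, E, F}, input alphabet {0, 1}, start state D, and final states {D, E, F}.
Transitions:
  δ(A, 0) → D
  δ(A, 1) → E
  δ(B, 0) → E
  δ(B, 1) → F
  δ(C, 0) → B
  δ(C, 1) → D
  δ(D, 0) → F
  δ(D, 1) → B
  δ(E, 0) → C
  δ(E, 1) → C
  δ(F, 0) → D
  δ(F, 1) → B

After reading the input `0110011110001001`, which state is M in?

D

D --0--> F
F --1--> B
B --1--> F
F --0--> D
D --0--> F
F --1--> B
B --1--> F
F --1--> B
B --1--> F
F --0--> D
D --0--> F
F --0--> D
D --1--> B
B --0--> E
E --0--> C
C --1--> D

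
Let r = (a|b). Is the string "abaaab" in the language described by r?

no

Neither a nor b matches abaaab.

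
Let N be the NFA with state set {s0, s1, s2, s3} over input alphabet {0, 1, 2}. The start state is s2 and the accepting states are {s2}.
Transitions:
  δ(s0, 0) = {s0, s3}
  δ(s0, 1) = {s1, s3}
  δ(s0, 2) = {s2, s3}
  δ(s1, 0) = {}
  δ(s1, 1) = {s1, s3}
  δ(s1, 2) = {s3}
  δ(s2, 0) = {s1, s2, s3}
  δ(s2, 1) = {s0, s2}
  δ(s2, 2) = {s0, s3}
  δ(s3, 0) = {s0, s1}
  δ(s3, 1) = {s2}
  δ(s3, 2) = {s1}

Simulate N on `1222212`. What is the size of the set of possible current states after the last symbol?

4

Start: {s2}
read 1: {s0, s2}
read 2: {s0, s2, s3}
read 2: {s0, s1, s2, s3}
read 2: {s0, s1, s2, s3}
read 2: {s0, s1, s2, s3}
read 1: {s0, s1, s2, s3}
read 2: {s0, s1, s2, s3}
Final reachable set {s0, s1, s2, s3} has 4 states.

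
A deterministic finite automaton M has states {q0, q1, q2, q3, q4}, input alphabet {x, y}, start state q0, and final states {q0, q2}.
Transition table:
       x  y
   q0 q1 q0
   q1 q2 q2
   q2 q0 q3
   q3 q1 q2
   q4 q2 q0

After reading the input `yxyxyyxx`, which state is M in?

q2

q0 --y--> q0
q0 --x--> q1
q1 --y--> q2
q2 --x--> q0
q0 --y--> q0
q0 --y--> q0
q0 --x--> q1
q1 --x--> q2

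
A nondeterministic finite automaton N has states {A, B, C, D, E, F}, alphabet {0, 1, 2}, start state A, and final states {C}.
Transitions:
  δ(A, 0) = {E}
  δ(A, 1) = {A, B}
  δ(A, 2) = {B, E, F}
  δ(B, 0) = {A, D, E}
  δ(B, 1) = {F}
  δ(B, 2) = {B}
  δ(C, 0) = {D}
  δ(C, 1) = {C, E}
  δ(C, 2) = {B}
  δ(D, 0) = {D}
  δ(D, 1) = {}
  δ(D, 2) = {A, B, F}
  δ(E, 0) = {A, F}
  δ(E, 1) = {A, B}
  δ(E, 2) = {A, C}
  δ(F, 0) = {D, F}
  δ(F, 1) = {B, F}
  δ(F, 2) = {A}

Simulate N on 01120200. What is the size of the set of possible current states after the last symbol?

Start: {A}
read 0: {E}
read 1: {A, B}
read 1: {A, B, F}
read 2: {A, B, E, F}
read 0: {A, D, E, F}
read 2: {A, B, C, E, F}
read 0: {A, D, E, F}
read 0: {A, D, E, F}
Final reachable set {A, D, E, F} has 4 states.

4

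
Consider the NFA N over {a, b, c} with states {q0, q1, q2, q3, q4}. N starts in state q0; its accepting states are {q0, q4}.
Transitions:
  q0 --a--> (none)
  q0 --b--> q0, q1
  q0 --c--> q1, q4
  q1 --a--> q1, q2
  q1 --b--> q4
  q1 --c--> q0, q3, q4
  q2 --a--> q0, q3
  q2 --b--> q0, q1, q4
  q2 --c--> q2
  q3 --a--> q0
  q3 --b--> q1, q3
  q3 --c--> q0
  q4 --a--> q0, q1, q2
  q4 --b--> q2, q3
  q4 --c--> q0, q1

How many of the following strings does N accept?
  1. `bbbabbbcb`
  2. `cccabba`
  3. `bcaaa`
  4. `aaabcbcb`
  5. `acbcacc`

`bbbabbbcb`: accepted
`cccabba`: accepted
`bcaaa`: accepted
`aaabcbcb`: rejected
`acbcacc`: rejected

3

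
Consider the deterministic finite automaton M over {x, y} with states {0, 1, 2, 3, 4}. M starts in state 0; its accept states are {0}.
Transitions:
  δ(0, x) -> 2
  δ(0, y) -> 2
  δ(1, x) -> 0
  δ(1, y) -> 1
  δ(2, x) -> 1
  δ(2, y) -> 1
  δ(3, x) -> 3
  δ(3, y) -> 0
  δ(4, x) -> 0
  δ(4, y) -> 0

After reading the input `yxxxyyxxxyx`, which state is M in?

0

0 --y--> 2
2 --x--> 1
1 --x--> 0
0 --x--> 2
2 --y--> 1
1 --y--> 1
1 --x--> 0
0 --x--> 2
2 --x--> 1
1 --y--> 1
1 --x--> 0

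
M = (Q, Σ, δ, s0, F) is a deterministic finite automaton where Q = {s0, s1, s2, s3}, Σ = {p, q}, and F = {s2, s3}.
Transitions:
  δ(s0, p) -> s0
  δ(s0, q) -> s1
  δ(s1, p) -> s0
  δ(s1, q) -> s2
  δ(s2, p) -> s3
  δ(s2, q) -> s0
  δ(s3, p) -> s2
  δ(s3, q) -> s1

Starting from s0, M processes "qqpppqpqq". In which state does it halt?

s2

s0 --q--> s1
s1 --q--> s2
s2 --p--> s3
s3 --p--> s2
s2 --p--> s3
s3 --q--> s1
s1 --p--> s0
s0 --q--> s1
s1 --q--> s2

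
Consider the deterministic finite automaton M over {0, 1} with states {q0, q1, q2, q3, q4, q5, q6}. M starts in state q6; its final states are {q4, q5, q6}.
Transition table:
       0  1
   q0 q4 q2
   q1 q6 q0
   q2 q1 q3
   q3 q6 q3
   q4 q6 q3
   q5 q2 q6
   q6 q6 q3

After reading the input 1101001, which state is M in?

q3

q6 --1--> q3
q3 --1--> q3
q3 --0--> q6
q6 --1--> q3
q3 --0--> q6
q6 --0--> q6
q6 --1--> q3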